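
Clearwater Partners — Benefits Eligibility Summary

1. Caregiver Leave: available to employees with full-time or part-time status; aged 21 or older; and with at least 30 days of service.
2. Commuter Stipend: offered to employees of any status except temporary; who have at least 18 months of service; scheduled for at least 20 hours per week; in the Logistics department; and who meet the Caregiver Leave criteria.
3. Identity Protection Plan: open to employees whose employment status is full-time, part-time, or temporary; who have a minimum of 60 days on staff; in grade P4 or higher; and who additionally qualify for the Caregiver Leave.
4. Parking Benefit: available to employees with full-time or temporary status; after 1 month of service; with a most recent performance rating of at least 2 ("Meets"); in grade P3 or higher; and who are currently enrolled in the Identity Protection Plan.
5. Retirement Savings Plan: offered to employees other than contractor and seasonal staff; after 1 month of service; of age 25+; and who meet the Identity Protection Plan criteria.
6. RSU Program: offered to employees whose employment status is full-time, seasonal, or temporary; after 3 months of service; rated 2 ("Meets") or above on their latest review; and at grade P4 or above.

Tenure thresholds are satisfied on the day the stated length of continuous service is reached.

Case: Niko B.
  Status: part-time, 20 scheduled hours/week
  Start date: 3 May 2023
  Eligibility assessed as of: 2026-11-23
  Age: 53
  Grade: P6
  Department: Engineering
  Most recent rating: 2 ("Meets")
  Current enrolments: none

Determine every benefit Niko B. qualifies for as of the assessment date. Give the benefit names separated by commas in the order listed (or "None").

Caregiver Leave, Identity Protection Plan, Retirement Savings Plan

Service from 3 May 2023 to 2026-11-23: 1300 days.
Caregiver Leave — status part-time ✓; age 53 ≥ 21 ✓; service 1300 days ≥ 30 days ✓ → eligible.
Commuter Stipend — status part-time ✓ (not excluded); service 1300 days ≥ 18 months (≈540 days) ✓; 20 hrs/wk ≥ 20 ✓; dept Engineering ✗ → not eligible.
Identity Protection Plan — status part-time ✓; service 1300 days ≥ 60 days ✓; grade P6 ≥ P4 ✓; eligible for Caregiver Leave ✓ → eligible.
Parking Benefit — status part-time ✗ (requires full-time or temporary) → not eligible.
Retirement Savings Plan — status part-time ✓ (not excluded); service 1300 days ≥ 1 month (≈30 days) ✓; age 53 ≥ 25 ✓; eligible for Identity Protection Plan ✓ → eligible.
RSU Program — status part-time ✗ (requires full-time, seasonal, or temporary) → not eligible.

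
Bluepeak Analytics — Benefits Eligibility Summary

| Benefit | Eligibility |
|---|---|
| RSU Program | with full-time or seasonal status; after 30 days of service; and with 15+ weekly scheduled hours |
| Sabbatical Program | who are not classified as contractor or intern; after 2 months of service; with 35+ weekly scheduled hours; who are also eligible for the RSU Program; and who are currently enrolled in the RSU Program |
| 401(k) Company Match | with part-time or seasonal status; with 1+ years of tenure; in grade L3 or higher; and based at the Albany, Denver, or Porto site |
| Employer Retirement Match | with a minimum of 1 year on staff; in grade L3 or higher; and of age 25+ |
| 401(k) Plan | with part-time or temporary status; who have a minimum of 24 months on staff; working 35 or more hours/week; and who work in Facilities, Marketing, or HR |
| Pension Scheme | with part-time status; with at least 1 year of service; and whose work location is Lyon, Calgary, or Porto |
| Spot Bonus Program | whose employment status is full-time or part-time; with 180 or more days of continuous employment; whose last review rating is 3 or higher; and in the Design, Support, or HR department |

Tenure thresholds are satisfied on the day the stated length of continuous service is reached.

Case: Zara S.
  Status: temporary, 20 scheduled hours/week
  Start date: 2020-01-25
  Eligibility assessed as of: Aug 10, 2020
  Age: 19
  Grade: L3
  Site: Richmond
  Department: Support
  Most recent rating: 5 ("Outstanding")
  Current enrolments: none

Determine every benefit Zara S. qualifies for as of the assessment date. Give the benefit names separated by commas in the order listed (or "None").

None

Service from 2020-01-25 to Aug 10, 2020: 198 days.
RSU Program — status temporary ✗ (requires full-time or seasonal) → not eligible.
Sabbatical Program — status temporary ✓ (not excluded); service 198 days ≥ 2 months (≈60 days) ✓; 20 hrs/wk < 35 ✗ → not eligible.
401(k) Company Match — status temporary ✗ (requires part-time or seasonal) → not eligible.
Employer Retirement Match — service 198 days < 1 year (≈365 days) ✗ → not eligible.
401(k) Plan — status temporary ✓; service 198 days < 24 months (≈720 days) ✗ → not eligible.
Pension Scheme — status temporary ✗ (requires part-time) → not eligible.
Spot Bonus Program — status temporary ✗ (requires full-time or part-time) → not eligible.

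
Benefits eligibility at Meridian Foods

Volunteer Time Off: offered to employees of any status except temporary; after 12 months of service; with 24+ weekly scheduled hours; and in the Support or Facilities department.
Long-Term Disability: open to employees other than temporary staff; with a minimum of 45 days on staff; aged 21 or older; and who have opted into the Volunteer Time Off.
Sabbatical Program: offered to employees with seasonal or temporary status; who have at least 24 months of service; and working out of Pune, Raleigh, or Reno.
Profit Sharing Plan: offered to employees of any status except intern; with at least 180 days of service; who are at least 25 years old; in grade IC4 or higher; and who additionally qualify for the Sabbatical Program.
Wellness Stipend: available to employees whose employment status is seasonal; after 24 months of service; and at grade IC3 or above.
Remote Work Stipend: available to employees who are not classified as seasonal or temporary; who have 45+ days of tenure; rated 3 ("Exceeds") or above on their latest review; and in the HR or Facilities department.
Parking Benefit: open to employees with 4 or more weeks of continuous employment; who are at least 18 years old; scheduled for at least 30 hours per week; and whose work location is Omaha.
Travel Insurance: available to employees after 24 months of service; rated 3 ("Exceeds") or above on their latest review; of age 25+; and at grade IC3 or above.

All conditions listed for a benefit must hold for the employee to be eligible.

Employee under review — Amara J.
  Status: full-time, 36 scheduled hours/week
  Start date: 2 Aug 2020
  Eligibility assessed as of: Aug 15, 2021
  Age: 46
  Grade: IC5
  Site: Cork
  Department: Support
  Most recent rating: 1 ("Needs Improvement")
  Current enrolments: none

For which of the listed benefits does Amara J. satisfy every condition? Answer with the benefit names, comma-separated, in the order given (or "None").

Volunteer Time Off

Service from 2 Aug 2020 to Aug 15, 2021: 378 days.
Volunteer Time Off — status full-time ✓ (not excluded); service 378 days ≥ 12 months (≈360 days) ✓; 36 hrs/wk ≥ 24 ✓; dept Support ✓ → eligible.
Long-Term Disability — status full-time ✓ (not excluded); service 378 days ≥ 45 days ✓; age 46 ≥ 21 ✓; not enrolled in Volunteer Time Off ✗ → not eligible.
Sabbatical Program — status full-time ✗ (requires seasonal or temporary) → not eligible.
Profit Sharing Plan — status full-time ✓ (not excluded); service 378 days ≥ 180 days ✓; age 46 ≥ 25 ✓; grade IC5 ≥ IC4 ✓; not eligible for Sabbatical Program ✗ → not eligible.
Wellness Stipend — status full-time ✗ (requires seasonal) → not eligible.
Remote Work Stipend — status full-time ✓ (not excluded); service 378 days ≥ 45 days ✓; rating 1 < 3 ✗ → not eligible.
Parking Benefit — service 378 days ≥ 4 weeks (≈28 days) ✓; age 46 ≥ 18 ✓; 36 hrs/wk ≥ 30 ✓; site Cork ✗ (not Omaha) → not eligible.
Travel Insurance — service 378 days < 24 months (≈720 days) ✗ → not eligible.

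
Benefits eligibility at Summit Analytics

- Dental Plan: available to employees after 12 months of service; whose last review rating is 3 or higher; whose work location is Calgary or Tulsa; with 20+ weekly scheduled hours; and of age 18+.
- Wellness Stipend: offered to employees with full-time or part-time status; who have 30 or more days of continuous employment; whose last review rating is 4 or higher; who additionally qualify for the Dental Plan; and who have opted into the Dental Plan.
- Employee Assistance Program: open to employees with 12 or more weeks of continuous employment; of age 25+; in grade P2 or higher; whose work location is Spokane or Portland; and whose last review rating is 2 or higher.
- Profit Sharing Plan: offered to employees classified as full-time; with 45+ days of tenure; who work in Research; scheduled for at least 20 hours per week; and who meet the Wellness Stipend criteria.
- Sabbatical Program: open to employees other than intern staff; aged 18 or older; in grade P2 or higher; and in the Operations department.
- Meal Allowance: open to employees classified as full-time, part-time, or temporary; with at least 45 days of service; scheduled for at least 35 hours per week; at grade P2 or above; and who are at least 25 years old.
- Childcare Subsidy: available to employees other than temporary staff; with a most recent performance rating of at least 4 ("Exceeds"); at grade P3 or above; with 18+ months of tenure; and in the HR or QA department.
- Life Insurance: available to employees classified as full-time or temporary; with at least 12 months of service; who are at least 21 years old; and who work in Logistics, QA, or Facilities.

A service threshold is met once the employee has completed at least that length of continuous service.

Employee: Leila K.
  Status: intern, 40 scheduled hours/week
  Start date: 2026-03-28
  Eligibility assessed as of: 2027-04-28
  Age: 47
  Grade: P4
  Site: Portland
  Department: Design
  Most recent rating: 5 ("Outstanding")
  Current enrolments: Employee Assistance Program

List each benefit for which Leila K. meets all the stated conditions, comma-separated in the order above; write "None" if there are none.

Service from 2026-03-28 to 2027-04-28: 396 days.
Dental Plan — service 396 days ≥ 12 months (≈360 days) ✓; rating 5 ≥ 3 ✓; site Portland ✗ (not Calgary or Tulsa) → not eligible.
Wellness Stipend — status intern ✗ (requires full-time or part-time) → not eligible.
Employee Assistance Program — service 396 days ≥ 12 weeks (≈84 days) ✓; age 47 ≥ 25 ✓; grade P4 ≥ P2 ✓; site Portland ✓; rating 5 ≥ 2 ✓ → eligible.
Profit Sharing Plan — status intern ✗ (requires full-time) → not eligible.
Sabbatical Program — status intern ✗ (excluded) → not eligible.
Meal Allowance — status intern ✗ (requires full-time, part-time, or temporary) → not eligible.
Childcare Subsidy — status intern ✓ (not excluded); rating 5 ≥ 4 ✓; grade P4 ≥ P3 ✓; service 396 days < 18 months (≈540 days) ✗ → not eligible.
Life Insurance — status intern ✗ (requires full-time or temporary) → not eligible.

Employee Assistance Program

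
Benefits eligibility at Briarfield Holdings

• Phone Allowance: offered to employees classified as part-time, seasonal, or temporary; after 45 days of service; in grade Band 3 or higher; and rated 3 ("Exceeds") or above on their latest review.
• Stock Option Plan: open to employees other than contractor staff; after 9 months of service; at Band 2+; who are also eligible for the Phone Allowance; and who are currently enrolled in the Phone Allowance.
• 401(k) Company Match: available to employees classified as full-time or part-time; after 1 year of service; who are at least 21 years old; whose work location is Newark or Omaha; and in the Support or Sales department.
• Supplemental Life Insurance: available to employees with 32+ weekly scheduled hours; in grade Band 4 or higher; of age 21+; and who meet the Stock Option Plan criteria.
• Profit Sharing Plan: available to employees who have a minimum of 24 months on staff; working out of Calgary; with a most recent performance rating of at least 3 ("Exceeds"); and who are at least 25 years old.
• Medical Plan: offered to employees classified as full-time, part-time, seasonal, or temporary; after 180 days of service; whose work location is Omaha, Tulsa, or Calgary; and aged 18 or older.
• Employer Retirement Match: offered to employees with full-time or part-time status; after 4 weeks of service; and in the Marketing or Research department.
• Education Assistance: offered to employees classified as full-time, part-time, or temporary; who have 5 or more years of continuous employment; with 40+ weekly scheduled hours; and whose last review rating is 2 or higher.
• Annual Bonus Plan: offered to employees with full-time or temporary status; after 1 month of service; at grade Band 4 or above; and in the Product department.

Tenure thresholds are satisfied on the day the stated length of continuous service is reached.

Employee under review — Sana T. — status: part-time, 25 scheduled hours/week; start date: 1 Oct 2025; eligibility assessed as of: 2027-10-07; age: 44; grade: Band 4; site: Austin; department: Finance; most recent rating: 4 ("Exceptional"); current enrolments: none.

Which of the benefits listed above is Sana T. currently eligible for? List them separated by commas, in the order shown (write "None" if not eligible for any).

Phone Allowance

Service from 1 Oct 2025 to 2027-10-07: 736 days.
Phone Allowance — status part-time ✓; service 736 days ≥ 45 days ✓; grade Band 4 ≥ Band 3 ✓; rating 4 ≥ 3 ✓ → eligible.
Stock Option Plan — status part-time ✓ (not excluded); service 736 days ≥ 9 months (≈270 days) ✓; grade Band 4 ≥ Band 2 ✓; eligible for Phone Allowance ✓; not enrolled in Phone Allowance ✗ → not eligible.
401(k) Company Match — status part-time ✓; service 736 days ≥ 1 year (≈365 days) ✓; age 44 ≥ 21 ✓; site Austin ✗ (not Newark or Omaha) → not eligible.
Supplemental Life Insurance — 25 hrs/wk < 32 ✗ → not eligible.
Profit Sharing Plan — service 736 days ≥ 24 months (≈720 days) ✓; site Austin ✗ (not Calgary) → not eligible.
Medical Plan — status part-time ✓; service 736 days ≥ 180 days ✓; site Austin ✗ (not Omaha, Tulsa, or Calgary) → not eligible.
Employer Retirement Match — status part-time ✓; service 736 days ≥ 4 weeks (≈28 days) ✓; dept Finance ✗ → not eligible.
Education Assistance — status part-time ✓; service 736 days < 5 years (≈1825 days) ✗ → not eligible.
Annual Bonus Plan — status part-time ✗ (requires full-time or temporary) → not eligible.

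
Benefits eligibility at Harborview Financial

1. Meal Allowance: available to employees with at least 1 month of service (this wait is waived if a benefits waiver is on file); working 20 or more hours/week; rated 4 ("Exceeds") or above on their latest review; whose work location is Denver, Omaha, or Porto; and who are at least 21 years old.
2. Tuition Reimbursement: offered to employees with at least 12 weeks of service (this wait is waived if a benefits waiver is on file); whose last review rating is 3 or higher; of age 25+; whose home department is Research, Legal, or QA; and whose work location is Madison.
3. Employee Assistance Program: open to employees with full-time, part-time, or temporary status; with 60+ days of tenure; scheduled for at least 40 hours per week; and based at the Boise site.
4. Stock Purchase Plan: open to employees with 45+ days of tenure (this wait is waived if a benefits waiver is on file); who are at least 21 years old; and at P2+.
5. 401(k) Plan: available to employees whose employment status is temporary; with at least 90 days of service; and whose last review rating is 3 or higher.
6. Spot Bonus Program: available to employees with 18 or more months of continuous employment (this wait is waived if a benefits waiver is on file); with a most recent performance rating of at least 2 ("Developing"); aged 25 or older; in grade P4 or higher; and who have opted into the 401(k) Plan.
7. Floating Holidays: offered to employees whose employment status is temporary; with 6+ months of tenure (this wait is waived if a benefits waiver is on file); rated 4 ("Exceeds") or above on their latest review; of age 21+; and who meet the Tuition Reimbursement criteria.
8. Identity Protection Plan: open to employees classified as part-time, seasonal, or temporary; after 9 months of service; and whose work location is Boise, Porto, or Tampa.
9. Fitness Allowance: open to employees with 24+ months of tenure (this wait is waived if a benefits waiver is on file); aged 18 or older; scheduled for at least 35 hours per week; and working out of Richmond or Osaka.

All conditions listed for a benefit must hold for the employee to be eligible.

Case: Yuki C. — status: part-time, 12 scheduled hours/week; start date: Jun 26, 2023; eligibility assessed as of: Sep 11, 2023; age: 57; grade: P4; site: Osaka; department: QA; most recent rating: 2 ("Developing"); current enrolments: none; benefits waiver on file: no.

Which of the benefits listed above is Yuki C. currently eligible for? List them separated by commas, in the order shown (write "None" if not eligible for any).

Stock Purchase Plan

Service from Jun 26, 2023 to Sep 11, 2023: 77 days.
Meal Allowance — no waiver, service 77 days ≥ 1 month (≈30 days) ✓; 12 hrs/wk < 20 ✗ → not eligible.
Tuition Reimbursement — no waiver, service 77 days < 12 weeks (≈84 days) ✗ → not eligible.
Employee Assistance Program — status part-time ✓; service 77 days ≥ 60 days ✓; 12 hrs/wk < 40 ✗ → not eligible.
Stock Purchase Plan — no waiver, service 77 days ≥ 45 days ✓; age 57 ≥ 21 ✓; grade P4 ≥ P2 ✓ → eligible.
401(k) Plan — status part-time ✗ (requires temporary) → not eligible.
Spot Bonus Program — no waiver, service 77 days < 18 months (≈540 days) ✗ → not eligible.
Floating Holidays — status part-time ✗ (requires temporary) → not eligible.
Identity Protection Plan — status part-time ✓; service 77 days < 9 months (≈270 days) ✗ → not eligible.
Fitness Allowance — no waiver, service 77 days < 24 months (≈720 days) ✗ → not eligible.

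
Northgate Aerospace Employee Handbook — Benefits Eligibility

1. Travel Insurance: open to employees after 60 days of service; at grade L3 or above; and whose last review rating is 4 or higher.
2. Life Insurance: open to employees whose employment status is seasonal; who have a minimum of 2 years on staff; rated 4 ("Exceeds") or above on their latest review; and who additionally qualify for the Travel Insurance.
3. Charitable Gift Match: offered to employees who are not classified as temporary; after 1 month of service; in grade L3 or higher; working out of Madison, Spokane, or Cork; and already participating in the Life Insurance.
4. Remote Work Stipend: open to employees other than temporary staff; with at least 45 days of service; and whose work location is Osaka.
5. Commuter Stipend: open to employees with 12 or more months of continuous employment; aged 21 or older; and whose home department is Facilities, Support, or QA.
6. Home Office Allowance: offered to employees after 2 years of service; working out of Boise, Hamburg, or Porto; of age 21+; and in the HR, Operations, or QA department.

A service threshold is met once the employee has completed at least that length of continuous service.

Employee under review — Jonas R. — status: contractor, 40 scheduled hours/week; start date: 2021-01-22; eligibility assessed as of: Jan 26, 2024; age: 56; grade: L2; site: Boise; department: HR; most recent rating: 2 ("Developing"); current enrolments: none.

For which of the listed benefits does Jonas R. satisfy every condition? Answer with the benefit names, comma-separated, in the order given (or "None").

Service from 2021-01-22 to Jan 26, 2024: 1099 days.
Travel Insurance — service 1099 days ≥ 60 days ✓; grade L2 < L3 ✗ → not eligible.
Life Insurance — status contractor ✗ (requires seasonal) → not eligible.
Charitable Gift Match — status contractor ✓ (not excluded); service 1099 days ≥ 1 month (≈30 days) ✓; grade L2 < L3 ✗ → not eligible.
Remote Work Stipend — status contractor ✓ (not excluded); service 1099 days ≥ 45 days ✓; site Boise ✗ (not Osaka) → not eligible.
Commuter Stipend — service 1099 days ≥ 12 months (≈360 days) ✓; age 56 ≥ 21 ✓; dept HR ✗ → not eligible.
Home Office Allowance — service 1099 days ≥ 2 years (≈730 days) ✓; site Boise ✓; age 56 ≥ 21 ✓; dept HR ✓ → eligible.

Home Office Allowance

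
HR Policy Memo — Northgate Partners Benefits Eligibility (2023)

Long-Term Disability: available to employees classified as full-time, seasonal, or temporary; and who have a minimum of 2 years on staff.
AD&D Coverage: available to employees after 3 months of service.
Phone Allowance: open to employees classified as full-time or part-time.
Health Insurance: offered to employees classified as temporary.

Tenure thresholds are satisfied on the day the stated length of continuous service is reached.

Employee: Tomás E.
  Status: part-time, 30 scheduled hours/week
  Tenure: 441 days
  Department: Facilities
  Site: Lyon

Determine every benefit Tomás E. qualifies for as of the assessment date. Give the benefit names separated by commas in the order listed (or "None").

AD&D Coverage, Phone Allowance

Long-Term Disability — status part-time ✗ (requires full-time, seasonal, or temporary) → not eligible.
AD&D Coverage — service 441 days ≥ 3 months (≈90 days) ✓ → eligible.
Phone Allowance — status part-time ✓ → eligible.
Health Insurance — status part-time ✗ (requires temporary) → not eligible.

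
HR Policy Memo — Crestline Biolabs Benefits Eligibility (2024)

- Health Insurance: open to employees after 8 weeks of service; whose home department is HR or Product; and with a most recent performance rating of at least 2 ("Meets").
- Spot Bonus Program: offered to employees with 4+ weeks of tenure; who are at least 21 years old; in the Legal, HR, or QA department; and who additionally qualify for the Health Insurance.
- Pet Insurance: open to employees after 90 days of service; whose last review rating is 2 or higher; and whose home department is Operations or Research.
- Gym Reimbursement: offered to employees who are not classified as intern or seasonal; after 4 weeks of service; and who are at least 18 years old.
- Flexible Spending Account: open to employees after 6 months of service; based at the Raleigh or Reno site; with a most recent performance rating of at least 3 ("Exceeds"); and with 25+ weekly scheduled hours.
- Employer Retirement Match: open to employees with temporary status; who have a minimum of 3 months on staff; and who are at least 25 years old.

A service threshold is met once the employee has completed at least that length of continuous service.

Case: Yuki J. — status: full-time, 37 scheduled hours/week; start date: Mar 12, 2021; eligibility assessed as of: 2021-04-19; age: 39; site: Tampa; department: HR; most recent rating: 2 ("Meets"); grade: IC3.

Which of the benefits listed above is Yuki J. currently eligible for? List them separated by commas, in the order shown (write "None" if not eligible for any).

Gym Reimbursement

Service from Mar 12, 2021 to 2021-04-19: 38 days.
Health Insurance — service 38 days < 8 weeks (≈56 days) ✗ → not eligible.
Spot Bonus Program — service 38 days ≥ 4 weeks (≈28 days) ✓; age 39 ≥ 21 ✓; dept HR ✓; not eligible for Health Insurance ✗ → not eligible.
Pet Insurance — service 38 days < 90 days ✗ → not eligible.
Gym Reimbursement — status full-time ✓ (not excluded); service 38 days ≥ 4 weeks (≈28 days) ✓; age 39 ≥ 18 ✓ → eligible.
Flexible Spending Account — service 38 days < 6 months (≈180 days) ✗ → not eligible.
Employer Retirement Match — status full-time ✗ (requires temporary) → not eligible.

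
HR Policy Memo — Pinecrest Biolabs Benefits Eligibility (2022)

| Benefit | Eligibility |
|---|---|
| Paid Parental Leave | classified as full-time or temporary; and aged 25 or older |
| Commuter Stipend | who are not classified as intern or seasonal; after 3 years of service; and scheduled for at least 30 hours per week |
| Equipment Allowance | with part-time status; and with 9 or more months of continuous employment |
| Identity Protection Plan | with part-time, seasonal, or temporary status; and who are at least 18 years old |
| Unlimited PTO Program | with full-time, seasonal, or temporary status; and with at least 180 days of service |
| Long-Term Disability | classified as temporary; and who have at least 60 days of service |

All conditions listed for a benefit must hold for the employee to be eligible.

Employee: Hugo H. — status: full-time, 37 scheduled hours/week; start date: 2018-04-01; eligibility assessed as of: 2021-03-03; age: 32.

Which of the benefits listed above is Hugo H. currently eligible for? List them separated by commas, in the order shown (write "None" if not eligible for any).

Paid Parental Leave, Unlimited PTO Program

Service from 2018-04-01 to 2021-03-03: 1067 days.
Paid Parental Leave — status full-time ✓; age 32 ≥ 25 ✓ → eligible.
Commuter Stipend — status full-time ✓ (not excluded); service 1067 days < 3 years (≈1095 days) ✗ → not eligible.
Equipment Allowance — status full-time ✗ (requires part-time) → not eligible.
Identity Protection Plan — status full-time ✗ (requires part-time, seasonal, or temporary) → not eligible.
Unlimited PTO Program — status full-time ✓; service 1067 days ≥ 180 days ✓ → eligible.
Long-Term Disability — status full-time ✗ (requires temporary) → not eligible.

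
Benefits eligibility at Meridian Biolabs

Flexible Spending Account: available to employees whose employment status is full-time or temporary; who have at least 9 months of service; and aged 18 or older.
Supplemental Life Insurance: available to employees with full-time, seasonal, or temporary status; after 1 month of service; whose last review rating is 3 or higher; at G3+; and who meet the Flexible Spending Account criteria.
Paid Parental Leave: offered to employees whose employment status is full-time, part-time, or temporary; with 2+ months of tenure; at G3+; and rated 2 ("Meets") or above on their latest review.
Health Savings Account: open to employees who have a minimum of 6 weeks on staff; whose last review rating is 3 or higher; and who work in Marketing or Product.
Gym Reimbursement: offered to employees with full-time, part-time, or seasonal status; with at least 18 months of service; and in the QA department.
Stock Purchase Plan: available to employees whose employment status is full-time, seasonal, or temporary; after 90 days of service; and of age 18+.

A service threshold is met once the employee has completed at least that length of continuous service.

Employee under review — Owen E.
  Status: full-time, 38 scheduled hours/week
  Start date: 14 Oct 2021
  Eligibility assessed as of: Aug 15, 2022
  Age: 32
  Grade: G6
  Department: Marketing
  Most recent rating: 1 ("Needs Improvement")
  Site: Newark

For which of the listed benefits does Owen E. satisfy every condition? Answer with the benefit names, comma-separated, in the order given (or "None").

Flexible Spending Account, Stock Purchase Plan

Service from 14 Oct 2021 to Aug 15, 2022: 305 days.
Flexible Spending Account — status full-time ✓; service 305 days ≥ 9 months (≈270 days) ✓; age 32 ≥ 18 ✓ → eligible.
Supplemental Life Insurance — status full-time ✓; service 305 days ≥ 1 month (≈30 days) ✓; rating 1 < 3 ✗ → not eligible.
Paid Parental Leave — status full-time ✓; service 305 days ≥ 2 months (≈60 days) ✓; grade G6 ≥ G3 ✓; rating 1 < 2 ✗ → not eligible.
Health Savings Account — service 305 days ≥ 6 weeks (≈42 days) ✓; rating 1 < 3 ✗ → not eligible.
Gym Reimbursement — status full-time ✓; service 305 days < 18 months (≈540 days) ✗ → not eligible.
Stock Purchase Plan — status full-time ✓; service 305 days ≥ 90 days ✓; age 32 ≥ 18 ✓ → eligible.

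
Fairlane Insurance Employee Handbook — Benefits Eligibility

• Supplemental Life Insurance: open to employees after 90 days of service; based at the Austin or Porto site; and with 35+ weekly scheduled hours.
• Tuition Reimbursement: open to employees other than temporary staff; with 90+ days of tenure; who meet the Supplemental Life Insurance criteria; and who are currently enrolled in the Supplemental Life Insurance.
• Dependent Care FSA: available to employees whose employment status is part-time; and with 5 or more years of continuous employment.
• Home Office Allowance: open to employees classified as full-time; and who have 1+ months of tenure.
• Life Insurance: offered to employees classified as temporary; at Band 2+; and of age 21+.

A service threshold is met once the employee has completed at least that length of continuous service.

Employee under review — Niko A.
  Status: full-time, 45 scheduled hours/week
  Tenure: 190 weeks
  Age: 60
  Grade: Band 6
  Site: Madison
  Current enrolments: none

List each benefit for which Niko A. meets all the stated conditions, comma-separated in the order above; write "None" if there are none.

Home Office Allowance

Supplemental Life Insurance — service 190 weeks ≥ 90 days ✓; site Madison ✗ (not Austin or Porto) → not eligible.
Tuition Reimbursement — status full-time ✓ (not excluded); service 190 weeks ≥ 90 days ✓; not eligible for Supplemental Life Insurance ✗ → not eligible.
Dependent Care FSA — status full-time ✗ (requires part-time) → not eligible.
Home Office Allowance — status full-time ✓; service 190 weeks ≥ 1 month (≈30 days) ✓ → eligible.
Life Insurance — status full-time ✗ (requires temporary) → not eligible.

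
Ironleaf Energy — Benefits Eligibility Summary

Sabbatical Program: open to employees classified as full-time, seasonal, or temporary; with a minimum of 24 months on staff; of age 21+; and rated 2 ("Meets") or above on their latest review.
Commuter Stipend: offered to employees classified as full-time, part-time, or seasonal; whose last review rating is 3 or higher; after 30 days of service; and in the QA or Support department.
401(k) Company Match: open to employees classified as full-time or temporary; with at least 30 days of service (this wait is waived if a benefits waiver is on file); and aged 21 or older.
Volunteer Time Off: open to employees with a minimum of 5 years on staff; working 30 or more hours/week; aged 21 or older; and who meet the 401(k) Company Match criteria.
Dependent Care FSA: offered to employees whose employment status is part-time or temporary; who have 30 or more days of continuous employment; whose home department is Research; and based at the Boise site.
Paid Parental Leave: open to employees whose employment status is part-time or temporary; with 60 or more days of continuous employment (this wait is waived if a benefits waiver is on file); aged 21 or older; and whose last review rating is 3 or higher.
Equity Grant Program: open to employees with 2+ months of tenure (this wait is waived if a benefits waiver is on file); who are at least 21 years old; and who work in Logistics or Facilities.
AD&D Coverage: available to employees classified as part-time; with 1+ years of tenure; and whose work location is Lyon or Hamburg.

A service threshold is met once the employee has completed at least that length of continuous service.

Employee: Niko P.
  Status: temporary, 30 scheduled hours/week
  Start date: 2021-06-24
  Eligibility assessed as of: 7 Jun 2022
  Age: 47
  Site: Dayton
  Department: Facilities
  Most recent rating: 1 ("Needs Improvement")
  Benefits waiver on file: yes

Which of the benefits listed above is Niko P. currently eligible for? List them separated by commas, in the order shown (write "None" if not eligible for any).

Service from 2021-06-24 to 7 Jun 2022: 348 days.
Sabbatical Program — status temporary ✓; service 348 days < 24 months (≈720 days) ✗ → not eligible.
Commuter Stipend — status temporary ✗ (requires full-time, part-time, or seasonal) → not eligible.
401(k) Company Match — status temporary ✓; benefits waiver on file ✓; age 47 ≥ 21 ✓ → eligible.
Volunteer Time Off — service 348 days < 5 years (≈1825 days) ✗ → not eligible.
Dependent Care FSA — status temporary ✓; service 348 days ≥ 30 days ✓; dept Facilities ✗ → not eligible.
Paid Parental Leave — status temporary ✓; benefits waiver on file ✓; age 47 ≥ 21 ✓; rating 1 < 3 ✗ → not eligible.
Equity Grant Program — benefits waiver on file ✓; age 47 ≥ 21 ✓; dept Facilities ✓ → eligible.
AD&D Coverage — status temporary ✗ (requires part-time) → not eligible.

401(k) Company Match, Equity Grant Program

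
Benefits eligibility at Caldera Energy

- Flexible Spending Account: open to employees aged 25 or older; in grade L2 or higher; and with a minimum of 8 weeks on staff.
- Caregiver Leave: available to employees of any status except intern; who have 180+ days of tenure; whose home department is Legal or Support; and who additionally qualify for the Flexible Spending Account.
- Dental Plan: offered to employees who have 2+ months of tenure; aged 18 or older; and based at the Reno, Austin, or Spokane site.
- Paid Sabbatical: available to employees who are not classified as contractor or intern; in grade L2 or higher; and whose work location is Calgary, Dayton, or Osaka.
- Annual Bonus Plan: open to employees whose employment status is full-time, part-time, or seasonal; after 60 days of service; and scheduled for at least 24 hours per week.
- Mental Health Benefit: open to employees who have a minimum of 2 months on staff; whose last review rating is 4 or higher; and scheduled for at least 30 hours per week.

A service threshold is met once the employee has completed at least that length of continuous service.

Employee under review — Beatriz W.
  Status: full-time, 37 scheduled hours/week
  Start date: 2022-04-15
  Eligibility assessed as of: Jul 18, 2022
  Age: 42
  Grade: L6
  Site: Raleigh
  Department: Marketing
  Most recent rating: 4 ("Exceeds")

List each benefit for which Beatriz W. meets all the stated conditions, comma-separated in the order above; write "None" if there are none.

Service from 2022-04-15 to Jul 18, 2022: 94 days.
Flexible Spending Account — age 42 ≥ 25 ✓; grade L6 ≥ L2 ✓; service 94 days ≥ 8 weeks (≈56 days) ✓ → eligible.
Caregiver Leave — status full-time ✓ (not excluded); service 94 days < 180 days ✗ → not eligible.
Dental Plan — service 94 days ≥ 2 months (≈60 days) ✓; age 42 ≥ 18 ✓; site Raleigh ✗ (not Reno, Austin, or Spokane) → not eligible.
Paid Sabbatical — status full-time ✓ (not excluded); grade L6 ≥ L2 ✓; site Raleigh ✗ (not Calgary, Dayton, or Osaka) → not eligible.
Annual Bonus Plan — status full-time ✓; service 94 days ≥ 60 days ✓; 37 hrs/wk ≥ 24 ✓ → eligible.
Mental Health Benefit — service 94 days ≥ 2 months (≈60 days) ✓; rating 4 ≥ 4 ✓; 37 hrs/wk ≥ 30 ✓ → eligible.

Flexible Spending Account, Annual Bonus Plan, Mental Health Benefit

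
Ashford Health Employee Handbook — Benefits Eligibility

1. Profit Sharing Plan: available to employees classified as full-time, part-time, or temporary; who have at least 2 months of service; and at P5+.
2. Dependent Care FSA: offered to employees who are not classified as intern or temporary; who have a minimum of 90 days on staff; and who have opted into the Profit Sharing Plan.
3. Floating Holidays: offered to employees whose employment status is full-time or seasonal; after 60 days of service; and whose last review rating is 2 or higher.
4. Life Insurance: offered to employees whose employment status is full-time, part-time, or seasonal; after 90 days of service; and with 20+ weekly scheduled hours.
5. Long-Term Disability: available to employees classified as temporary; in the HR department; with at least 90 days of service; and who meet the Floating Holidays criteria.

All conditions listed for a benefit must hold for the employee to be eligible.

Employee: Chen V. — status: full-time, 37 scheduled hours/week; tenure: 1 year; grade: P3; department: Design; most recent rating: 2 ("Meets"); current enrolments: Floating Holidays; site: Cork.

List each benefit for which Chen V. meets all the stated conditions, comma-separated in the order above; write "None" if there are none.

Profit Sharing Plan — status full-time ✓; service 1 year ≥ 2 months (≈60 days) ✓; grade P3 < P5 ✗ → not eligible.
Dependent Care FSA — status full-time ✓ (not excluded); service 1 year ≥ 90 days ✓; not enrolled in Profit Sharing Plan ✗ → not eligible.
Floating Holidays — status full-time ✓; service 1 year ≥ 60 days ✓; rating 2 ≥ 2 ✓ → eligible.
Life Insurance — status full-time ✓; service 1 year ≥ 90 days ✓; 37 hrs/wk ≥ 20 ✓ → eligible.
Long-Term Disability — status full-time ✗ (requires temporary) → not eligible.

Floating Holidays, Life Insurance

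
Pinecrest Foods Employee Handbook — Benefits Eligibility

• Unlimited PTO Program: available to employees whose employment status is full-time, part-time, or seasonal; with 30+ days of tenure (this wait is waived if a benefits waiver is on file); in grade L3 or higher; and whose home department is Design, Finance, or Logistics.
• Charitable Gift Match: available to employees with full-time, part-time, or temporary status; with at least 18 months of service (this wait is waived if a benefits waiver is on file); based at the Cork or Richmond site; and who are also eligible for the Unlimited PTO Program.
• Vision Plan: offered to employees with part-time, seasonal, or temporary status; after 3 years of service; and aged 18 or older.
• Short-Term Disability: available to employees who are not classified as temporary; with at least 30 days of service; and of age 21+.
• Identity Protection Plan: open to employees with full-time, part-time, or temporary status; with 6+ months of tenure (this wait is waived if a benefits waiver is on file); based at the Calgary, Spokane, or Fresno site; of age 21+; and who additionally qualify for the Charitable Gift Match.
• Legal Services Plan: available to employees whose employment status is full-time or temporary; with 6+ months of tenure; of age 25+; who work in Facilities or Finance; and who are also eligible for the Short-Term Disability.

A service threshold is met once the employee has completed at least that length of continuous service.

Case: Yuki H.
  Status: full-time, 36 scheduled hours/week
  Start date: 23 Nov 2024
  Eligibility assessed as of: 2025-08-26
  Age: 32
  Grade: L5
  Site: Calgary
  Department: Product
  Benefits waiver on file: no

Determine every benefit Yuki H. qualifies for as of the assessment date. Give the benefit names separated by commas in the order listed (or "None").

Service from 23 Nov 2024 to 2025-08-26: 276 days.
Unlimited PTO Program — status full-time ✓; no waiver, service 276 days ≥ 30 days ✓; grade L5 ≥ L3 ✓; dept Product ✗ → not eligible.
Charitable Gift Match — status full-time ✓; no waiver, service 276 days < 18 months (≈540 days) ✗ → not eligible.
Vision Plan — status full-time ✗ (requires part-time, seasonal, or temporary) → not eligible.
Short-Term Disability — status full-time ✓ (not excluded); service 276 days ≥ 30 days ✓; age 32 ≥ 21 ✓ → eligible.
Identity Protection Plan — status full-time ✓; no waiver, service 276 days ≥ 6 months (≈180 days) ✓; site Calgary ✓; age 32 ≥ 21 ✓; not eligible for Charitable Gift Match ✗ → not eligible.
Legal Services Plan — status full-time ✓; service 276 days ≥ 6 months (≈180 days) ✓; age 32 ≥ 25 ✓; dept Product ✗ → not eligible.

Short-Term Disability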